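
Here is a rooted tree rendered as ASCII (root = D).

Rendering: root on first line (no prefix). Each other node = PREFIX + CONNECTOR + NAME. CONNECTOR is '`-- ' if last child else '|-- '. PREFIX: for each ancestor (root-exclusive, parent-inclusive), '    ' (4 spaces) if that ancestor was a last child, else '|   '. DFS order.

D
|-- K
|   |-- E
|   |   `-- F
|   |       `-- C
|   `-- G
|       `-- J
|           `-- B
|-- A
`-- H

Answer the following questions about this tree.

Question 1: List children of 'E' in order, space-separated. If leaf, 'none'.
Answer: F

Derivation:
Node E's children (from adjacency): F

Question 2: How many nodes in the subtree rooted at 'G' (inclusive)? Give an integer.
Subtree rooted at G contains: B, G, J
Count = 3

Answer: 3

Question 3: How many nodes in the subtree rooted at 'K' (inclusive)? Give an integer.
Answer: 7

Derivation:
Subtree rooted at K contains: B, C, E, F, G, J, K
Count = 7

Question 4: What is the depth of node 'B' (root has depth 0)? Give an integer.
Answer: 4

Derivation:
Path from root to B: D -> K -> G -> J -> B
Depth = number of edges = 4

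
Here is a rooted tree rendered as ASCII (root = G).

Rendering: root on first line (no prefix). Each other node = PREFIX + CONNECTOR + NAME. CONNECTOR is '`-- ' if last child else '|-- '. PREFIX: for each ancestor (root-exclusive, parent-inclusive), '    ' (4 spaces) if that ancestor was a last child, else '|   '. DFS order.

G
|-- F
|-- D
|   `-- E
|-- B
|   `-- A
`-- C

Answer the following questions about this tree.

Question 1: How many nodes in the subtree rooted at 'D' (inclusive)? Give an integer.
Answer: 2

Derivation:
Subtree rooted at D contains: D, E
Count = 2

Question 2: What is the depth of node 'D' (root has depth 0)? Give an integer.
Answer: 1

Derivation:
Path from root to D: G -> D
Depth = number of edges = 1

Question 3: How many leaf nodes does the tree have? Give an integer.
Answer: 4

Derivation:
Leaves (nodes with no children): A, C, E, F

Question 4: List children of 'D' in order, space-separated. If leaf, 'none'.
Answer: E

Derivation:
Node D's children (from adjacency): E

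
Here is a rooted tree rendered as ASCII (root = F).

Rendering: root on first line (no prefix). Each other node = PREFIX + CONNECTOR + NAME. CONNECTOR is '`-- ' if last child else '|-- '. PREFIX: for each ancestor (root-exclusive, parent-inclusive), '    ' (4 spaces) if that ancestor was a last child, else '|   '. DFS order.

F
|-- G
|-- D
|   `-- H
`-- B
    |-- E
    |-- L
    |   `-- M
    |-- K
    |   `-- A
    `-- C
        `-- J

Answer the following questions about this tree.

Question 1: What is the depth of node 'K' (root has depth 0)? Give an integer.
Answer: 2

Derivation:
Path from root to K: F -> B -> K
Depth = number of edges = 2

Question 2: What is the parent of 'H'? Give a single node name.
Answer: D

Derivation:
Scan adjacency: H appears as child of D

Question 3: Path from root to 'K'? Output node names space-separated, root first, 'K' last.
Answer: F B K

Derivation:
Walk down from root: F -> B -> K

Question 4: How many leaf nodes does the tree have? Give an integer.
Leaves (nodes with no children): A, E, G, H, J, M

Answer: 6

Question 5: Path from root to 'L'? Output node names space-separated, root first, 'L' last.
Answer: F B L

Derivation:
Walk down from root: F -> B -> L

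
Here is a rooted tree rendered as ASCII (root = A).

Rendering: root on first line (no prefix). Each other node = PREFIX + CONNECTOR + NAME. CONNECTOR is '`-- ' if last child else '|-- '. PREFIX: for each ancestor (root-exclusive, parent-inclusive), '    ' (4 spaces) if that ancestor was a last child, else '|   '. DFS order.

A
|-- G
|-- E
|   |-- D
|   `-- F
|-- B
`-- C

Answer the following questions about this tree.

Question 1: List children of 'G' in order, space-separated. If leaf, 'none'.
Answer: none

Derivation:
Node G's children (from adjacency): (leaf)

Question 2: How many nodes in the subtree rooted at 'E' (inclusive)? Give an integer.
Answer: 3

Derivation:
Subtree rooted at E contains: D, E, F
Count = 3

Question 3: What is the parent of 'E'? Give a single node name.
Scan adjacency: E appears as child of A

Answer: A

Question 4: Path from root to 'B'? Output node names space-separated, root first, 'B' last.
Walk down from root: A -> B

Answer: A B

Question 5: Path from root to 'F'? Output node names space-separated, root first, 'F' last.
Answer: A E F

Derivation:
Walk down from root: A -> E -> F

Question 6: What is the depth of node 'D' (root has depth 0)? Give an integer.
Path from root to D: A -> E -> D
Depth = number of edges = 2

Answer: 2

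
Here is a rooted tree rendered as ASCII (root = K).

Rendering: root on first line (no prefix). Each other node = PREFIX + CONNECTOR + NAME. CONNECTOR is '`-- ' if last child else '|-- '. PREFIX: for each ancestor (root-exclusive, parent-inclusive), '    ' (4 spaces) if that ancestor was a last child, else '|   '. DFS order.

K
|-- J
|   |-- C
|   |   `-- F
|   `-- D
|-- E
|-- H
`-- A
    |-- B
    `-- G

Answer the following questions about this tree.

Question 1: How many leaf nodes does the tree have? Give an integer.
Leaves (nodes with no children): B, D, E, F, G, H

Answer: 6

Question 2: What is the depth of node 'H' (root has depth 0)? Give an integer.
Answer: 1

Derivation:
Path from root to H: K -> H
Depth = number of edges = 1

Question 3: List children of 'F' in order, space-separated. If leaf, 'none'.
Answer: none

Derivation:
Node F's children (from adjacency): (leaf)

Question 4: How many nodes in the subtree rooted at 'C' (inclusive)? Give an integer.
Answer: 2

Derivation:
Subtree rooted at C contains: C, F
Count = 2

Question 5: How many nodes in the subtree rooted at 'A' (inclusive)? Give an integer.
Subtree rooted at A contains: A, B, G
Count = 3

Answer: 3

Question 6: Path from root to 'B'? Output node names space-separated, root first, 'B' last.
Walk down from root: K -> A -> B

Answer: K A B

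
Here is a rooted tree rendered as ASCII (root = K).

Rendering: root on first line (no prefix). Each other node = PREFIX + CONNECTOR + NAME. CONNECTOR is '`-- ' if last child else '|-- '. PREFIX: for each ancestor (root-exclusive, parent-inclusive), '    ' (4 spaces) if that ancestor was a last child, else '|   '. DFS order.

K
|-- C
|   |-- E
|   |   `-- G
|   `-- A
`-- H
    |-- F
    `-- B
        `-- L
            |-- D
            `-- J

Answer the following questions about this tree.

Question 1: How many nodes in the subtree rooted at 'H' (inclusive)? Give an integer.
Answer: 6

Derivation:
Subtree rooted at H contains: B, D, F, H, J, L
Count = 6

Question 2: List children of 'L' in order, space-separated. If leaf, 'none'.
Answer: D J

Derivation:
Node L's children (from adjacency): D, J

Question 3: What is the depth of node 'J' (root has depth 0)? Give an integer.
Answer: 4

Derivation:
Path from root to J: K -> H -> B -> L -> J
Depth = number of edges = 4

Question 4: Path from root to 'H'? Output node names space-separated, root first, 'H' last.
Answer: K H

Derivation:
Walk down from root: K -> H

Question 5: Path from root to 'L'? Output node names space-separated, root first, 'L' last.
Answer: K H B L

Derivation:
Walk down from root: K -> H -> B -> L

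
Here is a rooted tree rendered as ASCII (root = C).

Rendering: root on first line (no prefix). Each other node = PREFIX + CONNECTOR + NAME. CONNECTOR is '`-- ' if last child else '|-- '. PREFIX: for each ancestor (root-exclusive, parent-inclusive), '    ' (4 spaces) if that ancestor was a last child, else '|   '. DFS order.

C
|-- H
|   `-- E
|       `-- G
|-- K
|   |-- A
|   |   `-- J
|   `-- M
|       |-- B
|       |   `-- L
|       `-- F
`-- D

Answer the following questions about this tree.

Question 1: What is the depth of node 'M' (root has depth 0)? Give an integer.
Path from root to M: C -> K -> M
Depth = number of edges = 2

Answer: 2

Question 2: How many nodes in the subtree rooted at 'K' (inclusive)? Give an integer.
Subtree rooted at K contains: A, B, F, J, K, L, M
Count = 7

Answer: 7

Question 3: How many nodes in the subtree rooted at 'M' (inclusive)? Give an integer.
Subtree rooted at M contains: B, F, L, M
Count = 4

Answer: 4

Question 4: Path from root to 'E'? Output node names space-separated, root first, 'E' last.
Walk down from root: C -> H -> E

Answer: C H E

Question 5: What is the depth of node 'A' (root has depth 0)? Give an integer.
Path from root to A: C -> K -> A
Depth = number of edges = 2

Answer: 2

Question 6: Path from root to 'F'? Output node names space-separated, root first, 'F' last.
Walk down from root: C -> K -> M -> F

Answer: C K M F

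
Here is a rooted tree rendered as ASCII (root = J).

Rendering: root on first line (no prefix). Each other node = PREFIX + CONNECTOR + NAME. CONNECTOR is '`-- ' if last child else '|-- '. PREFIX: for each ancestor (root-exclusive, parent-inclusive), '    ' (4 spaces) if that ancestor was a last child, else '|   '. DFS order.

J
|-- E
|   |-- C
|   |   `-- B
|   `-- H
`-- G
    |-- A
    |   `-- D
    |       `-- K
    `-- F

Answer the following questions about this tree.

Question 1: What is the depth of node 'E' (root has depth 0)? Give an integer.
Answer: 1

Derivation:
Path from root to E: J -> E
Depth = number of edges = 1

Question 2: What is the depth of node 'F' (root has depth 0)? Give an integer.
Path from root to F: J -> G -> F
Depth = number of edges = 2

Answer: 2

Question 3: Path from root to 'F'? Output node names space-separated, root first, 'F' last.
Walk down from root: J -> G -> F

Answer: J G F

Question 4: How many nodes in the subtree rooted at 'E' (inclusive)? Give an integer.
Subtree rooted at E contains: B, C, E, H
Count = 4

Answer: 4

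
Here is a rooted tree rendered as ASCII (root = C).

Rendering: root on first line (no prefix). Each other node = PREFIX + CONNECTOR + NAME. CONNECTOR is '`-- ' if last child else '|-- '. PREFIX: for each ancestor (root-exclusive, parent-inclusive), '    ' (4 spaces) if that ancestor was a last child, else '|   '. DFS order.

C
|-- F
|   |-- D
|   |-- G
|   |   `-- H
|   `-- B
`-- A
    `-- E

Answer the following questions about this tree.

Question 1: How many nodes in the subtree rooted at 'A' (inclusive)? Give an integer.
Subtree rooted at A contains: A, E
Count = 2

Answer: 2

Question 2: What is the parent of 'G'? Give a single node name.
Scan adjacency: G appears as child of F

Answer: F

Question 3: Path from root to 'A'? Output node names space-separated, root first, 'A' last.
Walk down from root: C -> A

Answer: C A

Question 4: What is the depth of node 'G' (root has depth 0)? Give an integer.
Answer: 2

Derivation:
Path from root to G: C -> F -> G
Depth = number of edges = 2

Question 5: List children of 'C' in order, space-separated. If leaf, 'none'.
Node C's children (from adjacency): F, A

Answer: F A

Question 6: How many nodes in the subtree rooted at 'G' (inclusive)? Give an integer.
Subtree rooted at G contains: G, H
Count = 2

Answer: 2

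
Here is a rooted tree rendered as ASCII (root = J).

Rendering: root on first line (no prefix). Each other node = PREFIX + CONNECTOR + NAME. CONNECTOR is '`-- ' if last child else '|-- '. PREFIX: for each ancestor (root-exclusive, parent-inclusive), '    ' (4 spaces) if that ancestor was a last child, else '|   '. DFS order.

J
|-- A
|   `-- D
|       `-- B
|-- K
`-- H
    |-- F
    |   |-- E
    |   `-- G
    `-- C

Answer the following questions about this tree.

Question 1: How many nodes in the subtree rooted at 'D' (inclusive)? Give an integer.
Subtree rooted at D contains: B, D
Count = 2

Answer: 2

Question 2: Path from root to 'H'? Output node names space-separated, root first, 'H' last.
Answer: J H

Derivation:
Walk down from root: J -> H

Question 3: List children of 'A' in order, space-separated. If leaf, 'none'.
Node A's children (from adjacency): D

Answer: D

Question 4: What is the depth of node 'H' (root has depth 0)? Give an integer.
Path from root to H: J -> H
Depth = number of edges = 1

Answer: 1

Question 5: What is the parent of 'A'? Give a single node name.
Scan adjacency: A appears as child of J

Answer: J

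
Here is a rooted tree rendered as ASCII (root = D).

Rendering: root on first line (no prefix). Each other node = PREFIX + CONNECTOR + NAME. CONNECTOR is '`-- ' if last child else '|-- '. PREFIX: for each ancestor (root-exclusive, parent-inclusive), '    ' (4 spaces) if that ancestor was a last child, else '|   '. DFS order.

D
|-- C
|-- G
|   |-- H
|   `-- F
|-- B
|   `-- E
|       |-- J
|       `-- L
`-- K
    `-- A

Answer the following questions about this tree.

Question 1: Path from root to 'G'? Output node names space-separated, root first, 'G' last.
Answer: D G

Derivation:
Walk down from root: D -> G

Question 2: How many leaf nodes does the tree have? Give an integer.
Answer: 6

Derivation:
Leaves (nodes with no children): A, C, F, H, J, L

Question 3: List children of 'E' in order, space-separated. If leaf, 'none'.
Node E's children (from adjacency): J, L

Answer: J L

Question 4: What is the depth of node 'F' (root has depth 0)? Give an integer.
Answer: 2

Derivation:
Path from root to F: D -> G -> F
Depth = number of edges = 2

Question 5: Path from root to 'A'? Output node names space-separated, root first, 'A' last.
Answer: D K A

Derivation:
Walk down from root: D -> K -> A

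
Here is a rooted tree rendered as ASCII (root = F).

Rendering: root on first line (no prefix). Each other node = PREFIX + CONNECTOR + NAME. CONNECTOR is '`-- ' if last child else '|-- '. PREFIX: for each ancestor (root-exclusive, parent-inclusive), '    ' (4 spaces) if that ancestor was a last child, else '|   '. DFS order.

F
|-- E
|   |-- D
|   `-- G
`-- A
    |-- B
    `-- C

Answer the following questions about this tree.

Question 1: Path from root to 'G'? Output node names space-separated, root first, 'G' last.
Answer: F E G

Derivation:
Walk down from root: F -> E -> G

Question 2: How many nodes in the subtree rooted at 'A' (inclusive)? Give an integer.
Subtree rooted at A contains: A, B, C
Count = 3

Answer: 3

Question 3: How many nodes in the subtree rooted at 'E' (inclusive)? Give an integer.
Subtree rooted at E contains: D, E, G
Count = 3

Answer: 3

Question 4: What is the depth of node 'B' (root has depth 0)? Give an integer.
Answer: 2

Derivation:
Path from root to B: F -> A -> B
Depth = number of edges = 2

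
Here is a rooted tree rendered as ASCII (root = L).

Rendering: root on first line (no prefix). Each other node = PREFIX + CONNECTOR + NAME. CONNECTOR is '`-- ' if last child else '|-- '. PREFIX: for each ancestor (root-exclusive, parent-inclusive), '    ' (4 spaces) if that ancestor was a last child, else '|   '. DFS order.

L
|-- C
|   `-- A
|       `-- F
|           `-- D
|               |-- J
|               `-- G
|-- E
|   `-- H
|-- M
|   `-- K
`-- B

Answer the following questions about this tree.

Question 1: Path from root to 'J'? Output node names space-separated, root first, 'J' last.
Walk down from root: L -> C -> A -> F -> D -> J

Answer: L C A F D J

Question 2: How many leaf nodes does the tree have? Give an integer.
Answer: 5

Derivation:
Leaves (nodes with no children): B, G, H, J, K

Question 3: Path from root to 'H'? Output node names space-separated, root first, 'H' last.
Walk down from root: L -> E -> H

Answer: L E H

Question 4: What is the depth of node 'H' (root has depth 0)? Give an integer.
Path from root to H: L -> E -> H
Depth = number of edges = 2

Answer: 2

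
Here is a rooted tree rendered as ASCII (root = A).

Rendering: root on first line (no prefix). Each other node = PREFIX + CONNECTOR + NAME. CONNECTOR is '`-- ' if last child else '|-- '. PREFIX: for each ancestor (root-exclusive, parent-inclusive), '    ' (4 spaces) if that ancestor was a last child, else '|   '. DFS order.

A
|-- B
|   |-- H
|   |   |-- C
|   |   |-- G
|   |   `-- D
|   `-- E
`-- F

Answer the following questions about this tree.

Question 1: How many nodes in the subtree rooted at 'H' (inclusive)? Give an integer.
Subtree rooted at H contains: C, D, G, H
Count = 4

Answer: 4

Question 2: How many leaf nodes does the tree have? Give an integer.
Leaves (nodes with no children): C, D, E, F, G

Answer: 5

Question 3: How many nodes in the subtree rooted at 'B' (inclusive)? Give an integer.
Answer: 6

Derivation:
Subtree rooted at B contains: B, C, D, E, G, H
Count = 6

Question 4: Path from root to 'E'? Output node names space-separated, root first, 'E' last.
Answer: A B E

Derivation:
Walk down from root: A -> B -> E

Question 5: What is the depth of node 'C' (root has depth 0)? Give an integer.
Path from root to C: A -> B -> H -> C
Depth = number of edges = 3

Answer: 3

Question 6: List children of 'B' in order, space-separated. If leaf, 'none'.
Answer: H E

Derivation:
Node B's children (from adjacency): H, E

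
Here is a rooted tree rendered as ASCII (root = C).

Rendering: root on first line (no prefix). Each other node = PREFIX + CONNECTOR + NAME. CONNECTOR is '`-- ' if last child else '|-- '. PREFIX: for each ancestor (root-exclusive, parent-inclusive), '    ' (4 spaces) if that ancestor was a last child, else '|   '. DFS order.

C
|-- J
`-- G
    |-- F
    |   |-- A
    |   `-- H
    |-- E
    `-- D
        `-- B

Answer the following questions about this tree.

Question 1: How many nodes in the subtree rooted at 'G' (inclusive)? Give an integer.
Answer: 7

Derivation:
Subtree rooted at G contains: A, B, D, E, F, G, H
Count = 7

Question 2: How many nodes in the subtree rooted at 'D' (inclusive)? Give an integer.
Answer: 2

Derivation:
Subtree rooted at D contains: B, D
Count = 2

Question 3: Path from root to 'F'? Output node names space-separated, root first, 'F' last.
Answer: C G F

Derivation:
Walk down from root: C -> G -> F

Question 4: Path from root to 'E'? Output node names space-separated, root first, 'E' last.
Walk down from root: C -> G -> E

Answer: C G E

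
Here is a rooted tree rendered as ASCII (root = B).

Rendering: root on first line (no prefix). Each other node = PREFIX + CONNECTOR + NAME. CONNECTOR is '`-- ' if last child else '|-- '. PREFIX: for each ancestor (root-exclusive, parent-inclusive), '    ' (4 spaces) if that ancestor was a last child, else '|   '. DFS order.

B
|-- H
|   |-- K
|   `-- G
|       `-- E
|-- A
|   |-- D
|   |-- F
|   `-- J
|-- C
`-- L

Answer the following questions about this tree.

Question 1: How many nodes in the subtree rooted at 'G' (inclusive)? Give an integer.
Answer: 2

Derivation:
Subtree rooted at G contains: E, G
Count = 2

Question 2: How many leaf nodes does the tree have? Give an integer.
Answer: 7

Derivation:
Leaves (nodes with no children): C, D, E, F, J, K, L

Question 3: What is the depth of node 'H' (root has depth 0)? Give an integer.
Path from root to H: B -> H
Depth = number of edges = 1

Answer: 1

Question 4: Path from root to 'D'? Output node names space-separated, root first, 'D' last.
Walk down from root: B -> A -> D

Answer: B A D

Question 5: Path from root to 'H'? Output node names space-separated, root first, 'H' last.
Answer: B H

Derivation:
Walk down from root: B -> H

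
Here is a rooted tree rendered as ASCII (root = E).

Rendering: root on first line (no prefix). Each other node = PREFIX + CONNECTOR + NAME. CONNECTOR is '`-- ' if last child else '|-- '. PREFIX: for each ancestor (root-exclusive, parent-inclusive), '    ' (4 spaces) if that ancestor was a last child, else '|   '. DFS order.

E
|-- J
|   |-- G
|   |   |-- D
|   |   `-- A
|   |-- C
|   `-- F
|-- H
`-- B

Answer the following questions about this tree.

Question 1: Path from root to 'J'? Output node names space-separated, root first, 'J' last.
Walk down from root: E -> J

Answer: E J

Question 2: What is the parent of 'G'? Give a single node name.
Answer: J

Derivation:
Scan adjacency: G appears as child of J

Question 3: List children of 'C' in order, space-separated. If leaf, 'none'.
Node C's children (from adjacency): (leaf)

Answer: none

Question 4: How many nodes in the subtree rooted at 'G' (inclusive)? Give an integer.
Answer: 3

Derivation:
Subtree rooted at G contains: A, D, G
Count = 3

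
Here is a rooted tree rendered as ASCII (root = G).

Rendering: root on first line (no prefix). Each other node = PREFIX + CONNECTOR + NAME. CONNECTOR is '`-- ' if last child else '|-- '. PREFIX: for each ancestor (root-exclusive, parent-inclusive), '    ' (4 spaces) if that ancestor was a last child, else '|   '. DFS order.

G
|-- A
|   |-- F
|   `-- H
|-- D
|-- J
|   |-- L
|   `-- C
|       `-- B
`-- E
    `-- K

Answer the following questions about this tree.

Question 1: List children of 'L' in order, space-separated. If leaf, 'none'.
Answer: none

Derivation:
Node L's children (from adjacency): (leaf)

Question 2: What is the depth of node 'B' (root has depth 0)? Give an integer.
Answer: 3

Derivation:
Path from root to B: G -> J -> C -> B
Depth = number of edges = 3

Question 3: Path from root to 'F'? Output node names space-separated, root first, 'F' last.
Walk down from root: G -> A -> F

Answer: G A F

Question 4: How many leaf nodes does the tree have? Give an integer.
Leaves (nodes with no children): B, D, F, H, K, L

Answer: 6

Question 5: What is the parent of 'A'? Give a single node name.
Scan adjacency: A appears as child of G

Answer: G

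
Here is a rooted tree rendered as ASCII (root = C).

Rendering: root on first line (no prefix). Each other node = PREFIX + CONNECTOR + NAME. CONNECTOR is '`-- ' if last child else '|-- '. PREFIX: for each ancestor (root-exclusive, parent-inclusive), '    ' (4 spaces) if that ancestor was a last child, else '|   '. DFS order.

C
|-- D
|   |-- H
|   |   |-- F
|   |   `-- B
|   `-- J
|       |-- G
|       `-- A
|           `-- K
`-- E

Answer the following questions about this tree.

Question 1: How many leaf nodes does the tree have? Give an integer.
Leaves (nodes with no children): B, E, F, G, K

Answer: 5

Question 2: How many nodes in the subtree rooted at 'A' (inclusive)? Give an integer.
Answer: 2

Derivation:
Subtree rooted at A contains: A, K
Count = 2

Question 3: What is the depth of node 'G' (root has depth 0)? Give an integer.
Answer: 3

Derivation:
Path from root to G: C -> D -> J -> G
Depth = number of edges = 3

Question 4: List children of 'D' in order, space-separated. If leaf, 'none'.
Answer: H J

Derivation:
Node D's children (from adjacency): H, J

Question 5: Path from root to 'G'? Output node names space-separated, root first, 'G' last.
Walk down from root: C -> D -> J -> G

Answer: C D J G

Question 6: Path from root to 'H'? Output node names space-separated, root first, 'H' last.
Walk down from root: C -> D -> H

Answer: C D H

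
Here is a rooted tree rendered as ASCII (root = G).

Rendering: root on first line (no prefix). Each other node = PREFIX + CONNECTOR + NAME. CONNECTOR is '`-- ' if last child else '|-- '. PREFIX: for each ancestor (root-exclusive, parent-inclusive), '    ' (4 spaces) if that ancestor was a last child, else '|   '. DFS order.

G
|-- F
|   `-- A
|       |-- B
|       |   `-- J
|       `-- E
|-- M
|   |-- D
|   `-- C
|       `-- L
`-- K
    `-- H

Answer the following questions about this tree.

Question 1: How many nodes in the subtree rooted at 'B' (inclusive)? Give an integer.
Subtree rooted at B contains: B, J
Count = 2

Answer: 2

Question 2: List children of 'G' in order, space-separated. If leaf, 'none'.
Answer: F M K

Derivation:
Node G's children (from adjacency): F, M, K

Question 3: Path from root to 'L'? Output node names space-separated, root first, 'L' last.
Walk down from root: G -> M -> C -> L

Answer: G M C L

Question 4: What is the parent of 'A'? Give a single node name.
Answer: F

Derivation:
Scan adjacency: A appears as child of F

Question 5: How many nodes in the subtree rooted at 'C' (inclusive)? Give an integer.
Answer: 2

Derivation:
Subtree rooted at C contains: C, L
Count = 2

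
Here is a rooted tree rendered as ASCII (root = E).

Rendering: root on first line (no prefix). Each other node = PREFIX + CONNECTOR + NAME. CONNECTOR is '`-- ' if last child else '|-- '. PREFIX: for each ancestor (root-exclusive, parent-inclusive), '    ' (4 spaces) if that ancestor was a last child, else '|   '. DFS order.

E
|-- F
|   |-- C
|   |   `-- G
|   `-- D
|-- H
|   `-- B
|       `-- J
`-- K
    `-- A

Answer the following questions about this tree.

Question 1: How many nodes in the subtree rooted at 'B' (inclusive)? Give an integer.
Answer: 2

Derivation:
Subtree rooted at B contains: B, J
Count = 2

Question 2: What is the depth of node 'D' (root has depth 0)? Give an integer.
Path from root to D: E -> F -> D
Depth = number of edges = 2

Answer: 2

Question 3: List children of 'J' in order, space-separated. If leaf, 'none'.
Answer: none

Derivation:
Node J's children (from adjacency): (leaf)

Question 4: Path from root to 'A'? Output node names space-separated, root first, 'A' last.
Answer: E K A

Derivation:
Walk down from root: E -> K -> A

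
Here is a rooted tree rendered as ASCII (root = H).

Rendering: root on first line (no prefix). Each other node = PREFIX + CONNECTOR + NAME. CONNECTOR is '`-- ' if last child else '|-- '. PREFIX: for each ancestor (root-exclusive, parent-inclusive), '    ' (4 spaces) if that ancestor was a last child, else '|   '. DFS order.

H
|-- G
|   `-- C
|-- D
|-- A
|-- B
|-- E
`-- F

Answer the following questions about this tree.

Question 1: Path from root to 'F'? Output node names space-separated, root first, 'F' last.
Walk down from root: H -> F

Answer: H F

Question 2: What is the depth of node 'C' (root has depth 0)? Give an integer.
Path from root to C: H -> G -> C
Depth = number of edges = 2

Answer: 2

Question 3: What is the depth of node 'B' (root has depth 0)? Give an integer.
Path from root to B: H -> B
Depth = number of edges = 1

Answer: 1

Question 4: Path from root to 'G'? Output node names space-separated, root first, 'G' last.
Answer: H G

Derivation:
Walk down from root: H -> G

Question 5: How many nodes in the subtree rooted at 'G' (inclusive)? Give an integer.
Subtree rooted at G contains: C, G
Count = 2

Answer: 2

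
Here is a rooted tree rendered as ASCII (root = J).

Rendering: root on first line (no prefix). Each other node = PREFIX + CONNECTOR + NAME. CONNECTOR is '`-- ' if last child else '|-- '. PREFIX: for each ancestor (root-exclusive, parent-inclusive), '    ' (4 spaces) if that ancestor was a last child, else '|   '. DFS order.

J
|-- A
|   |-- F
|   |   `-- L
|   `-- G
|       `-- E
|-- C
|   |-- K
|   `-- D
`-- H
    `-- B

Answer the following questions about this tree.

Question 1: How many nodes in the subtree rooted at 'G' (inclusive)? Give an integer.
Subtree rooted at G contains: E, G
Count = 2

Answer: 2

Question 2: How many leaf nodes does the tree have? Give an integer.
Answer: 5

Derivation:
Leaves (nodes with no children): B, D, E, K, L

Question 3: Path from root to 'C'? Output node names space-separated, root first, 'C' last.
Walk down from root: J -> C

Answer: J C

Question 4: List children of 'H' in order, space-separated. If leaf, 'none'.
Node H's children (from adjacency): B

Answer: B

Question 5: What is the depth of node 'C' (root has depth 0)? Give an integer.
Path from root to C: J -> C
Depth = number of edges = 1

Answer: 1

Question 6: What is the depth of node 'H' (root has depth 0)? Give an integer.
Answer: 1

Derivation:
Path from root to H: J -> H
Depth = number of edges = 1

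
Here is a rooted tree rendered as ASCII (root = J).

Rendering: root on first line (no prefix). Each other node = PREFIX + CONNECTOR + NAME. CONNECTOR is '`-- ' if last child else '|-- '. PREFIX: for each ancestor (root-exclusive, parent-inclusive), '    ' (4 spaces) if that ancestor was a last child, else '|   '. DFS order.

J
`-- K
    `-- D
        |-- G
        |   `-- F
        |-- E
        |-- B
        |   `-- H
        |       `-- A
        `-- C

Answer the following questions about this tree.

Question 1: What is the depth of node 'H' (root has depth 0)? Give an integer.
Answer: 4

Derivation:
Path from root to H: J -> K -> D -> B -> H
Depth = number of edges = 4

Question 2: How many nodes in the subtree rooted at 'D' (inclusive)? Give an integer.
Subtree rooted at D contains: A, B, C, D, E, F, G, H
Count = 8

Answer: 8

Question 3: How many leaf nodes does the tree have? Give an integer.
Leaves (nodes with no children): A, C, E, F

Answer: 4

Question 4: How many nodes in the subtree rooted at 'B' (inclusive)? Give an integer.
Answer: 3

Derivation:
Subtree rooted at B contains: A, B, H
Count = 3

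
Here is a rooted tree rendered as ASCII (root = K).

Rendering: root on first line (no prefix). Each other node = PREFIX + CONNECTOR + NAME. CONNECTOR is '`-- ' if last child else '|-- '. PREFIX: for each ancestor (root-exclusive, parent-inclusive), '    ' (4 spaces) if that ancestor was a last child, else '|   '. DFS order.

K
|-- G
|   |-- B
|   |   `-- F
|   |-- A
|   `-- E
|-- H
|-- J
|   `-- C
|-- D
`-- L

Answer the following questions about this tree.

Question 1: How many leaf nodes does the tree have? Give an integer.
Leaves (nodes with no children): A, C, D, E, F, H, L

Answer: 7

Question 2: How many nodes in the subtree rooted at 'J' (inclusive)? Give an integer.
Answer: 2

Derivation:
Subtree rooted at J contains: C, J
Count = 2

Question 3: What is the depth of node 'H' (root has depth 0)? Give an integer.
Answer: 1

Derivation:
Path from root to H: K -> H
Depth = number of edges = 1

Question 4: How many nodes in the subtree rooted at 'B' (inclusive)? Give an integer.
Subtree rooted at B contains: B, F
Count = 2

Answer: 2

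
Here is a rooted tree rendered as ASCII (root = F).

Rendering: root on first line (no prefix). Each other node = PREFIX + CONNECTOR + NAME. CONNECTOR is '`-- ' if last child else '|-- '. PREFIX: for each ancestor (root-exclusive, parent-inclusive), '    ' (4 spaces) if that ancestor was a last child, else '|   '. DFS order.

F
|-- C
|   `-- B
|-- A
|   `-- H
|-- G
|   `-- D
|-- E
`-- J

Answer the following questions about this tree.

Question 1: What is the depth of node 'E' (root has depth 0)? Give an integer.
Path from root to E: F -> E
Depth = number of edges = 1

Answer: 1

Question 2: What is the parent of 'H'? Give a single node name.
Scan adjacency: H appears as child of A

Answer: A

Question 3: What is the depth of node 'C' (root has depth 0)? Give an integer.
Answer: 1

Derivation:
Path from root to C: F -> C
Depth = number of edges = 1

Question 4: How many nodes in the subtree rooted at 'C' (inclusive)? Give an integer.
Answer: 2

Derivation:
Subtree rooted at C contains: B, C
Count = 2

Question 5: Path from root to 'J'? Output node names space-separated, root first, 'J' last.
Answer: F J

Derivation:
Walk down from root: F -> J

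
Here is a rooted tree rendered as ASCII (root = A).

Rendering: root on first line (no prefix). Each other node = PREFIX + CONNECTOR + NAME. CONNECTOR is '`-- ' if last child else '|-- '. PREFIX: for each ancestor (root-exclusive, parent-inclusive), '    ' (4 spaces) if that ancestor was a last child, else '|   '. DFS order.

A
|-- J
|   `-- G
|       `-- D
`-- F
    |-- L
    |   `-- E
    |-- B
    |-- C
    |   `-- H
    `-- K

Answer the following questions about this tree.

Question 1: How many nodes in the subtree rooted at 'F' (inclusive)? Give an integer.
Subtree rooted at F contains: B, C, E, F, H, K, L
Count = 7

Answer: 7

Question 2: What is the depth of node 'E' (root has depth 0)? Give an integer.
Answer: 3

Derivation:
Path from root to E: A -> F -> L -> E
Depth = number of edges = 3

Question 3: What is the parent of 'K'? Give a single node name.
Answer: F

Derivation:
Scan adjacency: K appears as child of F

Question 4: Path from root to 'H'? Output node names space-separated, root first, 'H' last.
Walk down from root: A -> F -> C -> H

Answer: A F C H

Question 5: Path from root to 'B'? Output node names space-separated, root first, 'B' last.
Walk down from root: A -> F -> B

Answer: A F B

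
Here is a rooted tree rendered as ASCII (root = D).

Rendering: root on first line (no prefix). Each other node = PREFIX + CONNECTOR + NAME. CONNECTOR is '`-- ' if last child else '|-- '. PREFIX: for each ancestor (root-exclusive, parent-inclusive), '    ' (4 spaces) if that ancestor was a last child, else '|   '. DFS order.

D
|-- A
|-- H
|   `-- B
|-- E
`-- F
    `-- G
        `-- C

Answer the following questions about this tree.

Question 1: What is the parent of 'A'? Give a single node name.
Answer: D

Derivation:
Scan adjacency: A appears as child of D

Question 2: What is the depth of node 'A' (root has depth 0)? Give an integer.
Answer: 1

Derivation:
Path from root to A: D -> A
Depth = number of edges = 1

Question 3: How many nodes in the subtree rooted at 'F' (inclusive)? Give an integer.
Answer: 3

Derivation:
Subtree rooted at F contains: C, F, G
Count = 3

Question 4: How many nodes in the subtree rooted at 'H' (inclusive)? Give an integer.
Subtree rooted at H contains: B, H
Count = 2

Answer: 2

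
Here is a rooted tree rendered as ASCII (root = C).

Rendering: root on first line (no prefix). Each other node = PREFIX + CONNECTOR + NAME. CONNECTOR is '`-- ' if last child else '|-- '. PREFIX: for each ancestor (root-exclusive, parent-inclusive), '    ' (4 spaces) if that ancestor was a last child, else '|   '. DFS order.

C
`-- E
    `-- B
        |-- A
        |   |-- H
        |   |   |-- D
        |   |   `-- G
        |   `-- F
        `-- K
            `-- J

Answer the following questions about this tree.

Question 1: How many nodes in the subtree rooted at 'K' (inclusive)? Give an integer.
Subtree rooted at K contains: J, K
Count = 2

Answer: 2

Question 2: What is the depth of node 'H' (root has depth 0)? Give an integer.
Answer: 4

Derivation:
Path from root to H: C -> E -> B -> A -> H
Depth = number of edges = 4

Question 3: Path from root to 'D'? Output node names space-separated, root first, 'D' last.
Walk down from root: C -> E -> B -> A -> H -> D

Answer: C E B A H D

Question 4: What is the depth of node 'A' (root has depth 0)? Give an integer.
Answer: 3

Derivation:
Path from root to A: C -> E -> B -> A
Depth = number of edges = 3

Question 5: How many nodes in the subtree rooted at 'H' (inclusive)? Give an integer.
Answer: 3

Derivation:
Subtree rooted at H contains: D, G, H
Count = 3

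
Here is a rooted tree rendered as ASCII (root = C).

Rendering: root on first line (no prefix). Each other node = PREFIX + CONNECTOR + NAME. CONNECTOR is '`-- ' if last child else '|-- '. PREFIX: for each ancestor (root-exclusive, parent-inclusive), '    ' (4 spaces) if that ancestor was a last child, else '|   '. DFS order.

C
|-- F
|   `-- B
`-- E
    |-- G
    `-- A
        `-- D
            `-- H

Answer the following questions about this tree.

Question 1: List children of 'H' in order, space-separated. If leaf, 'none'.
Node H's children (from adjacency): (leaf)

Answer: none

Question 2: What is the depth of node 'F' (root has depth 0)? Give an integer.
Path from root to F: C -> F
Depth = number of edges = 1

Answer: 1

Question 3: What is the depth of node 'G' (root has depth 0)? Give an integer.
Path from root to G: C -> E -> G
Depth = number of edges = 2

Answer: 2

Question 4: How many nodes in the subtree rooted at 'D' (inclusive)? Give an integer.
Subtree rooted at D contains: D, H
Count = 2

Answer: 2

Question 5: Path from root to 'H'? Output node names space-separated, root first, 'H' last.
Walk down from root: C -> E -> A -> D -> H

Answer: C E A D H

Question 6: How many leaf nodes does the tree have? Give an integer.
Leaves (nodes with no children): B, G, H

Answer: 3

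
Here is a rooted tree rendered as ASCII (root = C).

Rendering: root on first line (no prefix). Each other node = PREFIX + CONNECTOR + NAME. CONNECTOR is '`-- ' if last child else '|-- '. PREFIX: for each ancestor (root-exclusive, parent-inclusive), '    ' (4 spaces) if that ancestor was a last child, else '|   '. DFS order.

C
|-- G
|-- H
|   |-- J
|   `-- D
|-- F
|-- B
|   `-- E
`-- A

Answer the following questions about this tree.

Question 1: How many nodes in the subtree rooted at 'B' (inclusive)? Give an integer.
Subtree rooted at B contains: B, E
Count = 2

Answer: 2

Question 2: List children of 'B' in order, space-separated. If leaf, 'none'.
Node B's children (from adjacency): E

Answer: E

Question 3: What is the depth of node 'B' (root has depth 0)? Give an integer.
Path from root to B: C -> B
Depth = number of edges = 1

Answer: 1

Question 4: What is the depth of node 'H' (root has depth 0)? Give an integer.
Path from root to H: C -> H
Depth = number of edges = 1

Answer: 1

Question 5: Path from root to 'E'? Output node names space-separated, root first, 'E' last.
Walk down from root: C -> B -> E

Answer: C B E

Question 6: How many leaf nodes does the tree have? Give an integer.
Answer: 6

Derivation:
Leaves (nodes with no children): A, D, E, F, G, J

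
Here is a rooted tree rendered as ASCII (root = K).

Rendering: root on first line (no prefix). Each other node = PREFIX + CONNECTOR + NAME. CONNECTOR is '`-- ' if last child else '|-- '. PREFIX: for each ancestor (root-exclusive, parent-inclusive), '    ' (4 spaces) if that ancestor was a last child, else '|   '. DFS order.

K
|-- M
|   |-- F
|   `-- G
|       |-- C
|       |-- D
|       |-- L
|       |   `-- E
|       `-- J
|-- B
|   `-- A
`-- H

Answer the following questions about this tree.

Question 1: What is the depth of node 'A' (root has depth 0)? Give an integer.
Answer: 2

Derivation:
Path from root to A: K -> B -> A
Depth = number of edges = 2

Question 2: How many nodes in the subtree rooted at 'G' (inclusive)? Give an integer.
Answer: 6

Derivation:
Subtree rooted at G contains: C, D, E, G, J, L
Count = 6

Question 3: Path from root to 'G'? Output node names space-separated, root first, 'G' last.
Answer: K M G

Derivation:
Walk down from root: K -> M -> G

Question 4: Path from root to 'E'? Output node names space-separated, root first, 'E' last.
Answer: K M G L E

Derivation:
Walk down from root: K -> M -> G -> L -> E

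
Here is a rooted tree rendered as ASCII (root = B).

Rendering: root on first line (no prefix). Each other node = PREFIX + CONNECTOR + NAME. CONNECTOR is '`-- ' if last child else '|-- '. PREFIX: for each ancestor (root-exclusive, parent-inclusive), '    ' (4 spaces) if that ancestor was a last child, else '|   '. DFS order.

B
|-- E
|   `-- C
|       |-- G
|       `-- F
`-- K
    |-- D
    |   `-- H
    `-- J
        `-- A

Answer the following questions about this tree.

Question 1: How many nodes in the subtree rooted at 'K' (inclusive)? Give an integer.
Subtree rooted at K contains: A, D, H, J, K
Count = 5

Answer: 5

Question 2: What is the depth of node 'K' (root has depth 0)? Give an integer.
Answer: 1

Derivation:
Path from root to K: B -> K
Depth = number of edges = 1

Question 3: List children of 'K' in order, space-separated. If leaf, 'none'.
Node K's children (from adjacency): D, J

Answer: D J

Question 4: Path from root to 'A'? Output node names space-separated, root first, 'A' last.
Answer: B K J A

Derivation:
Walk down from root: B -> K -> J -> A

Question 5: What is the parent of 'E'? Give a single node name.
Scan adjacency: E appears as child of B

Answer: B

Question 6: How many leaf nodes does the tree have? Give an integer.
Leaves (nodes with no children): A, F, G, H

Answer: 4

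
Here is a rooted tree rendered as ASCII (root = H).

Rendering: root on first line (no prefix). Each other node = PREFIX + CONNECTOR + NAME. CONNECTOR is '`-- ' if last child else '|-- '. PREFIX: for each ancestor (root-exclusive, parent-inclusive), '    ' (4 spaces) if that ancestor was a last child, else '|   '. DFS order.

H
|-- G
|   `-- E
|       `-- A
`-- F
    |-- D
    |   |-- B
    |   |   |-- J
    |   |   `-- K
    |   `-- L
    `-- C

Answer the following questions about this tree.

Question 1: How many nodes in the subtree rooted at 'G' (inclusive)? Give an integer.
Subtree rooted at G contains: A, E, G
Count = 3

Answer: 3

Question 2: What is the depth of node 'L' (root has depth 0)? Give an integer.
Answer: 3

Derivation:
Path from root to L: H -> F -> D -> L
Depth = number of edges = 3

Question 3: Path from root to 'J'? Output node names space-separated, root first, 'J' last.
Answer: H F D B J

Derivation:
Walk down from root: H -> F -> D -> B -> J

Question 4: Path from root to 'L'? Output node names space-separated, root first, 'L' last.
Walk down from root: H -> F -> D -> L

Answer: H F D L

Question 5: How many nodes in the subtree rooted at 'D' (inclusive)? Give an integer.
Answer: 5

Derivation:
Subtree rooted at D contains: B, D, J, K, L
Count = 5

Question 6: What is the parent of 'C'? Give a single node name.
Scan adjacency: C appears as child of F

Answer: F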